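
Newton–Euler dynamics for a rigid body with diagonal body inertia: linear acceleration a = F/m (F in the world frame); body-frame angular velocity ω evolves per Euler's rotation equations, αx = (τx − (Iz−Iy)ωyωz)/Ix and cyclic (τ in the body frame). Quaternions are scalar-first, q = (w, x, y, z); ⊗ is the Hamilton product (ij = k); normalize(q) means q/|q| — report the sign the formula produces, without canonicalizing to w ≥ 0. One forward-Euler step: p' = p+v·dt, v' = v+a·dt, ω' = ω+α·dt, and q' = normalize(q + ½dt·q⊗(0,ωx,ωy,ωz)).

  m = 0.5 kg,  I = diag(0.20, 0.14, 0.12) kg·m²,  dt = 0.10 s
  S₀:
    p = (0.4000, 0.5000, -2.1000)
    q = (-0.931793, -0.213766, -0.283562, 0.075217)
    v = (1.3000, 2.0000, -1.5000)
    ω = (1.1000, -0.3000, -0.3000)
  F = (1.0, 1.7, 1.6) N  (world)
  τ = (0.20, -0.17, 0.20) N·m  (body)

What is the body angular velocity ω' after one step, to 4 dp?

ω' = (1.2009, -0.4026, -0.1498)

gyro term ω×Iω = (-0.0018, -0.0264, 0.0198)
α = I⁻¹(τ − ω×Iω) = (1.0090, -1.0257, 1.5017)
new body rate ω' = (1.2009, -0.4026, -0.1498)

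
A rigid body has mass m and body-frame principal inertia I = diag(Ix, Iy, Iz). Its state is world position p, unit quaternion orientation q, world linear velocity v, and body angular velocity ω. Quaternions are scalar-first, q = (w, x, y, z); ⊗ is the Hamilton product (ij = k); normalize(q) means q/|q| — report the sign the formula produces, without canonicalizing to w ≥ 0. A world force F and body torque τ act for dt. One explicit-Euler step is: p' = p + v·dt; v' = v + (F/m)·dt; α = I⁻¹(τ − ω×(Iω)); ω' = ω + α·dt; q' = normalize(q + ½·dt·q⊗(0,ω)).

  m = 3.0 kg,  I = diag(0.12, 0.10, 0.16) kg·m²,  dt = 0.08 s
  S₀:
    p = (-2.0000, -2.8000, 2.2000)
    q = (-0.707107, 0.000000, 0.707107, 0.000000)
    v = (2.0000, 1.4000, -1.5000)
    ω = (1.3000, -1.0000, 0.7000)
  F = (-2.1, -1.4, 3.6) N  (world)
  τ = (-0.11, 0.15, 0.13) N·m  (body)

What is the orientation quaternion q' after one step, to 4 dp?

q⊗(0,ω) = (0.7071070, -0.4242642, 0.7071070, -1.4142140)
updated quaternion q' = (-0.6771, -0.0169, 0.7335, -0.0564)

q' = (-0.6771, -0.0169, 0.7335, -0.0564)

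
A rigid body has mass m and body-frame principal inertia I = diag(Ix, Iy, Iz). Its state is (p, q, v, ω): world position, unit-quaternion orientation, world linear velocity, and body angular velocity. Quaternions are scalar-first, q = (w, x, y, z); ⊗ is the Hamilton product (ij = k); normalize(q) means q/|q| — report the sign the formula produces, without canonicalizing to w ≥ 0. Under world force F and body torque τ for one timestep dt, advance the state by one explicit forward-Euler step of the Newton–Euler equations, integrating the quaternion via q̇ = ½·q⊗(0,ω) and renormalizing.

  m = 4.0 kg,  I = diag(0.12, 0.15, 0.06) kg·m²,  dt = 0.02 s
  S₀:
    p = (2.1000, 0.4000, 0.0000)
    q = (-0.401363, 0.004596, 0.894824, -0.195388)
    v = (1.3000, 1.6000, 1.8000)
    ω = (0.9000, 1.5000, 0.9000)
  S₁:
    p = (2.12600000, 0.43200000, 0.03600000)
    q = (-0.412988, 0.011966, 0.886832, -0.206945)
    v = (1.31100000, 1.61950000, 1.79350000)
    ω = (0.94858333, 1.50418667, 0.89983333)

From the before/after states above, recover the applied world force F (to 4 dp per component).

Δv = v₁−v₀ = (0.01100000, 0.01950000, -0.00650000)
F = m·Δv/dt = (2.2000, 3.9000, -1.3000)

F = (2.2000, 3.9000, -1.3000)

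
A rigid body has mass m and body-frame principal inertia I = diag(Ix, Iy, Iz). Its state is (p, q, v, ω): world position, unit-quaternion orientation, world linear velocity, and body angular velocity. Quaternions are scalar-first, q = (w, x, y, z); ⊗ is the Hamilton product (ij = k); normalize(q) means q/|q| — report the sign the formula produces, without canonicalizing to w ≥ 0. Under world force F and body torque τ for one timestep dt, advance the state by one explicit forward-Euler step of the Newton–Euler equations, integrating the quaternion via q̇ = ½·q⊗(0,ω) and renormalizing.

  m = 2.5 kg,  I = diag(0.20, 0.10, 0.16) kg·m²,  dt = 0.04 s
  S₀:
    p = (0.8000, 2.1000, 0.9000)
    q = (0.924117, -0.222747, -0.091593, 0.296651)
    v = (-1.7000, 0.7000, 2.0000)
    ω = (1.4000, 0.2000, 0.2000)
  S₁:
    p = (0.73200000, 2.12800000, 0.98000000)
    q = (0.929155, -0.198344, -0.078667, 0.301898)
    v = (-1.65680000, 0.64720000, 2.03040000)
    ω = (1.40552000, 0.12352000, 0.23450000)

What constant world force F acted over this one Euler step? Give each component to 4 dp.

velocity change Δv = (0.04320000, -0.05280000, 0.03040000)
F = m·Δv/dt = (2.7000, -3.3000, 1.9000)

F = (2.7000, -3.3000, 1.9000)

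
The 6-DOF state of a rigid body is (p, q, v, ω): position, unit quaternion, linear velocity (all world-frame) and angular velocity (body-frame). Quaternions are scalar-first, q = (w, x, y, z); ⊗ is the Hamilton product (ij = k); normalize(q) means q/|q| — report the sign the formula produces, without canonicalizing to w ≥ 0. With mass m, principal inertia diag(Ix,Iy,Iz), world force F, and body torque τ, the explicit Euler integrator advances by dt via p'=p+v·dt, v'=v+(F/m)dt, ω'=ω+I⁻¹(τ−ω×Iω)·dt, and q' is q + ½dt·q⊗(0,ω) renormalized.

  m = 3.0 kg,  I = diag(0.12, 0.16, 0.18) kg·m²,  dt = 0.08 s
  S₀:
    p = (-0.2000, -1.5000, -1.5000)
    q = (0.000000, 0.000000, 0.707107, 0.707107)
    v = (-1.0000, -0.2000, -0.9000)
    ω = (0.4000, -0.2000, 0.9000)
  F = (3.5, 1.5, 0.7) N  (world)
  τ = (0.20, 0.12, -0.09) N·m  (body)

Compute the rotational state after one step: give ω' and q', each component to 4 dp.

ω' = (0.5357, -0.1292, 0.8614)
q' = (-0.0198, 0.0311, 0.7178, 0.6952)

gyro term ω×Iω = (-0.0036, -0.0216, -0.0032)
α = I⁻¹(τ − ω×Iω) = (1.6967, 0.8850, -0.4822)
ω + α·dt = (0.5357, -0.1292, 0.8614)
q⊗(0,ω) = (-0.4949749, 0.7778177, 0.2828428, -0.2828428)
updated quaternion q' = (-0.0198, 0.0311, 0.7178, 0.6952)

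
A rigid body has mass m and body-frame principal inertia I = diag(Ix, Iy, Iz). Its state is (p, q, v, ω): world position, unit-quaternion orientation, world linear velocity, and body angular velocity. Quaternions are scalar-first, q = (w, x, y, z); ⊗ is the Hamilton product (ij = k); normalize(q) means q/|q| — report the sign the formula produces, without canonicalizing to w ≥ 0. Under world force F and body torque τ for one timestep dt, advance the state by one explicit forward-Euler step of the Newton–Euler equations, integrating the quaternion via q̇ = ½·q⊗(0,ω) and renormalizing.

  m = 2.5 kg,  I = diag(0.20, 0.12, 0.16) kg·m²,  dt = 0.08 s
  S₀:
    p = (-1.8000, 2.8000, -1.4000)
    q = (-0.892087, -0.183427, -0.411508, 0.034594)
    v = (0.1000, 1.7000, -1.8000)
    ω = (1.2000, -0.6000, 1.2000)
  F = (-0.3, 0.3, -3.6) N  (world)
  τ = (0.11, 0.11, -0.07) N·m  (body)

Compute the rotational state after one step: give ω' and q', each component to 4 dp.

α = I⁻¹(τ − ω×Iω) = (0.6940, 0.4367, -0.7975)
ω + α·dt = (1.2555, -0.5651, 1.1362)
Hamilton product q⊗(0,ω) = (-0.0683052, -1.5435576, 0.7968774, -0.4666386)
updated quaternion q' = (-0.8925, -0.2445, -0.3787, 0.0159)

ω' = (1.2555, -0.5651, 1.1362)
q' = (-0.8925, -0.2445, -0.3787, 0.0159)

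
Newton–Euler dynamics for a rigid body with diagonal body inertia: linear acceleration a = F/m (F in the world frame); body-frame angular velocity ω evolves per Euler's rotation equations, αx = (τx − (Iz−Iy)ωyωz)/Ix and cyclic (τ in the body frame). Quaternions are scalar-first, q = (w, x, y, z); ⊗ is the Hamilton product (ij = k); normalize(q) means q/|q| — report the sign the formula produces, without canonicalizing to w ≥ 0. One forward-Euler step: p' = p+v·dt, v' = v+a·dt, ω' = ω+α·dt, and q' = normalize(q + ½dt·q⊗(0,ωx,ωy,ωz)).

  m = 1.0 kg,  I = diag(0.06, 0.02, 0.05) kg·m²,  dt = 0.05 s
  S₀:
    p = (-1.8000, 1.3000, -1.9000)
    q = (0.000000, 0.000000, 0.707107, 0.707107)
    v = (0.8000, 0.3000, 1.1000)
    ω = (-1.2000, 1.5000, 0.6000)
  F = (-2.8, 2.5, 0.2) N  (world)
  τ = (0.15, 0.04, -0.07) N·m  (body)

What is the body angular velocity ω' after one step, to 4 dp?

ω' = (-1.0975, 1.6180, 0.4580)

gyro term ω×Iω = (0.0270, -0.0072, 0.0720)
(τ − ω×Iω)/I = (2.0500, 2.3600, -2.8400)
ω + α·dt = (-1.0975, 1.6180, 0.4580)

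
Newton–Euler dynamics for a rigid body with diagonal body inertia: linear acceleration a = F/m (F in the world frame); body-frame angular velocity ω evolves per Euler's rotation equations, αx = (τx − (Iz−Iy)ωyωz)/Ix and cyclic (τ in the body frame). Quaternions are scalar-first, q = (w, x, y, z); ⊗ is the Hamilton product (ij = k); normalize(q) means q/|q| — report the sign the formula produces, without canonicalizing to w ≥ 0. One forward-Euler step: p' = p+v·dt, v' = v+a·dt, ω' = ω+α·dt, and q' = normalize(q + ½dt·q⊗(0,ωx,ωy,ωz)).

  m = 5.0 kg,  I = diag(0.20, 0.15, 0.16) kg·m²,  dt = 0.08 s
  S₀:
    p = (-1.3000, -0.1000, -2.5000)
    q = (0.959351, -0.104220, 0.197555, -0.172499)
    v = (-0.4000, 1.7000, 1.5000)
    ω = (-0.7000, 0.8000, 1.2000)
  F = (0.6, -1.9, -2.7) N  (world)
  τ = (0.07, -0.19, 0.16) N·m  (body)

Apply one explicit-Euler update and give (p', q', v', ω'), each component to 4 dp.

(τ − ω×Iω)/I = (0.3020, -1.0427, 0.8250)
new body rate ω' = (-0.6758, 0.7166, 1.2660)
Hamilton product q⊗(0,ω) = (-0.0239992, -0.2964805, 1.0132941, 1.2061337)
q + ½dt·q⊗(0,ω), renormalized = (0.9564, -0.1158, 0.2376, -0.1240)
linear accel F/m = (0.1200, -0.3800, -0.5400)
p' = p + v·dt = (-1.3320, 0.0360, -2.3800)
v' = v + a·dt = (-0.3904, 1.6696, 1.4568)

p' = (-1.3320, 0.0360, -2.3800)
q' = (0.9564, -0.1158, 0.2376, -0.1240)
v' = (-0.3904, 1.6696, 1.4568)
ω' = (-0.6758, 0.7166, 1.2660)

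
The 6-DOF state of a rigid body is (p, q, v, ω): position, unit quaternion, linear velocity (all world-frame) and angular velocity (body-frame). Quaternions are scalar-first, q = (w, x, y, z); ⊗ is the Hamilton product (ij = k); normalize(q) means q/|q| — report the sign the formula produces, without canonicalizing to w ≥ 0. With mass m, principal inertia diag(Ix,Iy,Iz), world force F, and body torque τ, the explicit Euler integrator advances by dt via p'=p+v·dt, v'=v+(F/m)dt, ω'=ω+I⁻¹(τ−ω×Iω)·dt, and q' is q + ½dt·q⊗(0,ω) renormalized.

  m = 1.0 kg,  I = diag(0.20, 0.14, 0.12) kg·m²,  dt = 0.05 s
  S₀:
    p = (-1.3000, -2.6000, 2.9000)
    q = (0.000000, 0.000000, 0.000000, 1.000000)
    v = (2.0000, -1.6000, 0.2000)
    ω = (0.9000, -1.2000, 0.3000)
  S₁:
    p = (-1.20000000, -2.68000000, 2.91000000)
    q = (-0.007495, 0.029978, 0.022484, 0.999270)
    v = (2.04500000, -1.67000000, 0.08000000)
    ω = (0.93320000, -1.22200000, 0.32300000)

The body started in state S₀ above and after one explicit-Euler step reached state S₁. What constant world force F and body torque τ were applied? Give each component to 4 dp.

F = (0.9000, -1.4000, -2.4000)
τ = (0.1400, -0.0400, 0.1200)

rate change Δω = (0.03320000, -0.02200000, 0.02300000)
ω₀×(Iω₀) = (0.0072, 0.0216, 0.0648)
I·α + gyro = (0.1400, -0.0400, 0.1200)
v₁ − v₀ = (0.04500000, -0.07000000, -0.12000000)
F = m·Δv/dt = (0.9000, -1.4000, -2.4000)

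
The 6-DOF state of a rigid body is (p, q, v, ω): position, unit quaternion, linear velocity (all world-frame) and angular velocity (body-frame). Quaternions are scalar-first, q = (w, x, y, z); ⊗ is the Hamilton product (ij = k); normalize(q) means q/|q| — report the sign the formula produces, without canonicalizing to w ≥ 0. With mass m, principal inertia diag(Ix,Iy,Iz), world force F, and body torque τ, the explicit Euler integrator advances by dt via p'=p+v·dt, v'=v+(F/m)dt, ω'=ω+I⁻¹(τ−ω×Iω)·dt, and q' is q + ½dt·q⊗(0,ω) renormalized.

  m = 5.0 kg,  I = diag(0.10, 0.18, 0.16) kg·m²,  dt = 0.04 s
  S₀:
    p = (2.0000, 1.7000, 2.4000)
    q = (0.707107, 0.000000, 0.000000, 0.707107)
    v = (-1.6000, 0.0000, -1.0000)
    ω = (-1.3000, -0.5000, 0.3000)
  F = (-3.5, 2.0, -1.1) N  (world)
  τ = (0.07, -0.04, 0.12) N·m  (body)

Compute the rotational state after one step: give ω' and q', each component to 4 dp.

ω' = (-1.2732, -0.5141, 0.3170)
q' = (0.7026, -0.0113, -0.0254, 0.7111)

precession coupling ω×(Iω) = (0.0030, 0.0234, 0.0520)
α = I⁻¹(τ − ω×Iω) = (0.6700, -0.3522, 0.4250)
new body rate ω' = (-1.2732, -0.5141, 0.3170)
Hamilton product q⊗(0,ω) = (-0.2121321, -0.5656856, -1.2727926, 0.2121321)
q + ½dt·q⊗(0,ω), renormalized = (0.7026, -0.0113, -0.0254, 0.7111)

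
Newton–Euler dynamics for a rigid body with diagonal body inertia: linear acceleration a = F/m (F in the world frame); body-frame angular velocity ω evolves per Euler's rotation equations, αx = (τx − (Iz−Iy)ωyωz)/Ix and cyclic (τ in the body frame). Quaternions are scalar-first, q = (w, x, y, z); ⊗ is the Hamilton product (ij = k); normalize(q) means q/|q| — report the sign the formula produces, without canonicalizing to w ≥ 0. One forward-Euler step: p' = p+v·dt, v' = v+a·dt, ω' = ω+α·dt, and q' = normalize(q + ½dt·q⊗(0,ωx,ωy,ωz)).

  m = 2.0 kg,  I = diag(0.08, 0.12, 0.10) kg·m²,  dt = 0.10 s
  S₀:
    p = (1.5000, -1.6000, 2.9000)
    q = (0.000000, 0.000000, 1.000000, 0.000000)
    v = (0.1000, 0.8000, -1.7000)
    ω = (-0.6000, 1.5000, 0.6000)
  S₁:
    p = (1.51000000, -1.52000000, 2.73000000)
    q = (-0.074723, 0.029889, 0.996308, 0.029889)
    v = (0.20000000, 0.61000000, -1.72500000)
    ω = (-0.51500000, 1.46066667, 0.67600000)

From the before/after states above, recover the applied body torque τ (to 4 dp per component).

Δω = ω₁−ω₀ = (0.08500000, -0.03933333, 0.07600000)
τ = I·(Δω/dt) + ω₀×(Iω₀) = (0.0500, -0.0400, 0.0400)

τ = (0.0500, -0.0400, 0.0400)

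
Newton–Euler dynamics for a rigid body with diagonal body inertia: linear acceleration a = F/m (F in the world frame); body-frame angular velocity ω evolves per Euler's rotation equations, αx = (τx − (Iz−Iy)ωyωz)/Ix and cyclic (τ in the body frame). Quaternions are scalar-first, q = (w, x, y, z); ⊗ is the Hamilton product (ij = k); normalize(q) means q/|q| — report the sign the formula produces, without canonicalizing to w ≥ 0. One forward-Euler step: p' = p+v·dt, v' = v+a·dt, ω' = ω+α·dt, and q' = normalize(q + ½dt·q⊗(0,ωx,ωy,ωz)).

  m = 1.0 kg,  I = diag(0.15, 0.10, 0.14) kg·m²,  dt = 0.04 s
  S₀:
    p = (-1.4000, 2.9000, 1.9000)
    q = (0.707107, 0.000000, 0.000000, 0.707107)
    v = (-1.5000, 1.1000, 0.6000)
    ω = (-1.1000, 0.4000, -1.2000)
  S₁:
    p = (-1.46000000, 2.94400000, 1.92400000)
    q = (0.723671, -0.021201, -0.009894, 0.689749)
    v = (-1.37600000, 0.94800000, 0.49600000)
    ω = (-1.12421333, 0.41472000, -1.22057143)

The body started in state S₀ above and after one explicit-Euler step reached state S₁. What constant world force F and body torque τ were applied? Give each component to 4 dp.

Δω = ω₁−ω₀ = (-0.02421333, 0.01472000, -0.02057143)
gyro term ω₀×Iω₀ = (-0.0192, 0.0132, 0.0220)
applied torque τ = (-0.1100, 0.0500, -0.0500)
v₁ − v₀ = (0.12400000, -0.15200000, -0.10400000)
m·(v₁−v₀)/dt = (3.1000, -3.8000, -2.6000)

F = (3.1000, -3.8000, -2.6000)
τ = (-0.1100, 0.0500, -0.0500)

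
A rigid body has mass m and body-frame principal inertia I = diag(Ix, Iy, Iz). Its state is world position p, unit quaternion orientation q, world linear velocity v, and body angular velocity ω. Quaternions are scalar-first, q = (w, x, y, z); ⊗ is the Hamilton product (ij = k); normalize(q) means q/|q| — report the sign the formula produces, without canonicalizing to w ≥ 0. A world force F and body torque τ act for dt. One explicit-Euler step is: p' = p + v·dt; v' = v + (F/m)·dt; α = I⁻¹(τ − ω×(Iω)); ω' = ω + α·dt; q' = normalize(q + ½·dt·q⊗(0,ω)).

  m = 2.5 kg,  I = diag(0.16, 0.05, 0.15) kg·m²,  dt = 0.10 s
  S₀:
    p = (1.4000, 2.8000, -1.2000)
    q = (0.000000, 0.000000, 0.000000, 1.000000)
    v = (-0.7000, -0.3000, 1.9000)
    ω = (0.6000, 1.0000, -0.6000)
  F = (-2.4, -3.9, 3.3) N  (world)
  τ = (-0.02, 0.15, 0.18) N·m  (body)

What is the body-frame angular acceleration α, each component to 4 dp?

precession coupling ω×(Iω) = (-0.0600, -0.0036, -0.0660)
α = I⁻¹(τ − ω×Iω) = (0.2500, 3.0720, 1.6400)

α = (0.2500, 3.0720, 1.6400)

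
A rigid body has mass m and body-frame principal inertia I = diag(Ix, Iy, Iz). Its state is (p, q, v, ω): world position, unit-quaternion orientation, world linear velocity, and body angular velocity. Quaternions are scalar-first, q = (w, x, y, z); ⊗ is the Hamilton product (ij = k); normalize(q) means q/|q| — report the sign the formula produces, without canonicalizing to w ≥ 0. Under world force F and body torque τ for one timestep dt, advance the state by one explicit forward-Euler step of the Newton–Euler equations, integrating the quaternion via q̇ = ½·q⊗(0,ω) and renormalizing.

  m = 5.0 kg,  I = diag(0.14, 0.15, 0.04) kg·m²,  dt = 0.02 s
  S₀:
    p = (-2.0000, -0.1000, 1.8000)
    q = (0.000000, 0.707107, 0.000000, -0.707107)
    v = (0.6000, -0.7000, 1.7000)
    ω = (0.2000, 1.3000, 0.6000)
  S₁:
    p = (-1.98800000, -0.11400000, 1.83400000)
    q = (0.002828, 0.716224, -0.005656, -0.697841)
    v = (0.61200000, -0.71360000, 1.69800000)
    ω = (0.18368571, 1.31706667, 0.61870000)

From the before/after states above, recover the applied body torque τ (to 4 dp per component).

τ = (-0.2000, 0.1400, 0.0400)

Δω = ω₁−ω₀ = (-0.01631429, 0.01706667, 0.01870000)
I·α + gyro = (-0.2000, 0.1400, 0.0400)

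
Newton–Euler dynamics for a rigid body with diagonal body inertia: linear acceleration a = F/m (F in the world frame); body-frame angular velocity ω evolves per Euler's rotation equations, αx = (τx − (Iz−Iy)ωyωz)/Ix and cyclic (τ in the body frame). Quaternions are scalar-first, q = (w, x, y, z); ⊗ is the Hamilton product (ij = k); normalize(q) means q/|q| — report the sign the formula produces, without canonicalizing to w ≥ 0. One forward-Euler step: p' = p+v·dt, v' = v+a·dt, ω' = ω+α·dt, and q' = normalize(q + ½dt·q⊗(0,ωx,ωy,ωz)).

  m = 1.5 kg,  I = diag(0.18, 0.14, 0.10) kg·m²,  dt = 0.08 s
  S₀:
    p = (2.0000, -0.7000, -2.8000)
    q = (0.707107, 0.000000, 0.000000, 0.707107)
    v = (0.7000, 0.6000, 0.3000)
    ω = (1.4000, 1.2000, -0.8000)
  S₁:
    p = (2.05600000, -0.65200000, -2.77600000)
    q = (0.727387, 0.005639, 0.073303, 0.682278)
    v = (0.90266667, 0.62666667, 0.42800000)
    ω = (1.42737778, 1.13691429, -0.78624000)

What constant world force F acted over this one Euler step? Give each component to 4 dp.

velocity change Δv = (0.20266667, 0.02666667, 0.12800000)
F = m·Δv/dt = (3.8000, 0.5000, 2.4000)

F = (3.8000, 0.5000, 2.4000)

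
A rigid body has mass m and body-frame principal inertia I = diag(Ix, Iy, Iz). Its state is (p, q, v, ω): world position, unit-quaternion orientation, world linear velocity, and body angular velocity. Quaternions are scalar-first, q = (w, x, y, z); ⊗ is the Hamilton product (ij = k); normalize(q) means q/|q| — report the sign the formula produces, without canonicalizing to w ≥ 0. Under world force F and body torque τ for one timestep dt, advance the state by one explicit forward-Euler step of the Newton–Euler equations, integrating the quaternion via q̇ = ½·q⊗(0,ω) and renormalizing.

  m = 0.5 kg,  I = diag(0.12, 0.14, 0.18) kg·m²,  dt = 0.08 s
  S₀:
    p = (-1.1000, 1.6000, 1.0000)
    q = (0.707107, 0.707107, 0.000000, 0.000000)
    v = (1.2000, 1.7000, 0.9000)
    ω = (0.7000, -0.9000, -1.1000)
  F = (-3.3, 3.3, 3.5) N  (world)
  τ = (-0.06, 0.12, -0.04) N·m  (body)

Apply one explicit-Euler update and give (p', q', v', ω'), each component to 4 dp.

gyro term ω×Iω = (0.0396, 0.0462, -0.0126)
(τ − ω×Iω)/I = (-0.8300, 0.5271, -0.1522)
ω' = ω + α·dt = (0.6336, -0.8578, -1.1122)
Hamilton product q⊗(0,ω) = (-0.4949749, 0.4949749, 0.1414214, -1.4142140)
updated quaternion q' = (0.6859, 0.7255, 0.0056, -0.0565)
new position p' = (-1.0040, 1.7360, 1.0720)
v' = v + a·dt = (0.6720, 2.2280, 1.4600)

p' = (-1.0040, 1.7360, 1.0720)
q' = (0.6859, 0.7255, 0.0056, -0.0565)
v' = (0.6720, 2.2280, 1.4600)
ω' = (0.6336, -0.8578, -1.1122)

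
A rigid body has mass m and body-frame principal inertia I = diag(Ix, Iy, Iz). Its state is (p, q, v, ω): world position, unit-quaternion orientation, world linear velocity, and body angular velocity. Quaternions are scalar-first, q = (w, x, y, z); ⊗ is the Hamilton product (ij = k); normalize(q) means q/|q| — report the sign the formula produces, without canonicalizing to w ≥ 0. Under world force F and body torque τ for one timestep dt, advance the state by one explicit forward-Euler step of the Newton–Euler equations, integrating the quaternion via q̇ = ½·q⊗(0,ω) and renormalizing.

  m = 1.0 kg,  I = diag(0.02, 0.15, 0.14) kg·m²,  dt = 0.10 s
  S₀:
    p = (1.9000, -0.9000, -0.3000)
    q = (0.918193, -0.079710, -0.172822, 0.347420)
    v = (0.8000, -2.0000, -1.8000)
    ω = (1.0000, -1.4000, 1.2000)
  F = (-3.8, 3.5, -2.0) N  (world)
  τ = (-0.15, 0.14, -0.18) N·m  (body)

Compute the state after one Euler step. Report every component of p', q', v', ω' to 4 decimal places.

new position p' = (1.9800, -1.1000, -0.4800)
v' = v + a·dt = (0.4200, -1.6500, -2.0000)
(τ − ω×Iω)/I = (-8.3400, 1.8933, 0.0143)
ω + α·dt = (0.1660, -1.2107, 1.2014)
2q̇ = q⊗(0,ω) = (-0.5791448, 1.1971946, -0.8423982, 1.3862476)
q' = normalize(q + ½dt·q⊗(0,ω)) = (0.8844, -0.0197, -0.2138, 0.4145)

p' = (1.9800, -1.1000, -0.4800)
q' = (0.8844, -0.0197, -0.2138, 0.4145)
v' = (0.4200, -1.6500, -2.0000)
ω' = (0.1660, -1.2107, 1.2014)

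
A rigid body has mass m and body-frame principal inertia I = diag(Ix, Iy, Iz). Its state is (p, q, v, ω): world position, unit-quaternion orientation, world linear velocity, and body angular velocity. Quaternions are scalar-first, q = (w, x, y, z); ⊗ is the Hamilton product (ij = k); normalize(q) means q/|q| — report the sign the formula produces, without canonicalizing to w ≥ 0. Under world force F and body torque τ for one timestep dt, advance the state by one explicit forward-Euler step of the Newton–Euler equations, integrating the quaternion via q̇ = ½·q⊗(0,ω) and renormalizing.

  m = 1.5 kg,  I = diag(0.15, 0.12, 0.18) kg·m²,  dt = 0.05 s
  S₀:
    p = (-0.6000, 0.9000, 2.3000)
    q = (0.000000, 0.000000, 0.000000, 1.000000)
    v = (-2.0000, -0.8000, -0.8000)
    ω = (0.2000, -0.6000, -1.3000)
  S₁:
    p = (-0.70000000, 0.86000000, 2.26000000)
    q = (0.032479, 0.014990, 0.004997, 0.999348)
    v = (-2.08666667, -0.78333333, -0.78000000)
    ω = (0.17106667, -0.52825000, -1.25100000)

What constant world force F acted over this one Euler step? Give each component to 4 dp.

F = (-2.6000, 0.5000, 0.6000)

v₁ − v₀ = (-0.08666667, 0.01666667, 0.02000000)
applied force F = (-2.6000, 0.5000, 0.6000)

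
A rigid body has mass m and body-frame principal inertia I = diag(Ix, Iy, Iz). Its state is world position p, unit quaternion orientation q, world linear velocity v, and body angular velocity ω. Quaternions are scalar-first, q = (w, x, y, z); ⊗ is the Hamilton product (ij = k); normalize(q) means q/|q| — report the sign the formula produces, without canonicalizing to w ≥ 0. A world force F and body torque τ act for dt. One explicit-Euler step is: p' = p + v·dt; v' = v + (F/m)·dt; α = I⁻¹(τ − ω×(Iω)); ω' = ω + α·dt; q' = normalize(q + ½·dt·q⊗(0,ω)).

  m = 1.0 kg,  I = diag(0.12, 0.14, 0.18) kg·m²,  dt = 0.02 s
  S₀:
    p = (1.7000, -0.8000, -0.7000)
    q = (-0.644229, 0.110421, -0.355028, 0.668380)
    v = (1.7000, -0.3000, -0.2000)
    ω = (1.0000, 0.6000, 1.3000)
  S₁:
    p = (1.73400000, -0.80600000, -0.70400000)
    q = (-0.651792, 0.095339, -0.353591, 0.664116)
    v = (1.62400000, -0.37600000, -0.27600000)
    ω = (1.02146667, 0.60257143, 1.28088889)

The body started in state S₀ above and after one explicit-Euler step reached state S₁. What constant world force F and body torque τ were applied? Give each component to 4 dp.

F = (-3.8000, -3.8000, -3.8000)
τ = (0.1600, -0.0600, -0.1600)

Δω = ω₁−ω₀ = (0.02146667, 0.00257143, -0.01911111)
ω₀×(Iω₀) = (0.0312, -0.0780, 0.0120)
applied torque τ = (0.1600, -0.0600, -0.1600)
Δv = v₁−v₀ = (-0.07600000, -0.07600000, -0.07600000)
m·(v₁−v₀)/dt = (-3.8000, -3.8000, -3.8000)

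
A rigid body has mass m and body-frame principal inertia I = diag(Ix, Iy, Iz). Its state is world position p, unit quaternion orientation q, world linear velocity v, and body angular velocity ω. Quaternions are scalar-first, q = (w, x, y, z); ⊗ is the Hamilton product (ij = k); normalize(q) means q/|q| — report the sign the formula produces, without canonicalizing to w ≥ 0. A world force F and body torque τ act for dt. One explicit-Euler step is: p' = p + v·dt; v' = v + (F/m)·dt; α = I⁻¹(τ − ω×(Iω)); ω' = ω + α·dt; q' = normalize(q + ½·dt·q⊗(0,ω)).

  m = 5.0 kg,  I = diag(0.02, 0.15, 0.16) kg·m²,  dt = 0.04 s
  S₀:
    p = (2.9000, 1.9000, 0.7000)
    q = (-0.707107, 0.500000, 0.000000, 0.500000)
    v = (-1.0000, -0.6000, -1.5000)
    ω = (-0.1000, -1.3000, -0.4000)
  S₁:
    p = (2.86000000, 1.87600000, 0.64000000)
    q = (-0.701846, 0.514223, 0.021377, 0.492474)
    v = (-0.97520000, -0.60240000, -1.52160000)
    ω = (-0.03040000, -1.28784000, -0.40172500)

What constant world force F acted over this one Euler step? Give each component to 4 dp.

F = (3.1000, -0.3000, -2.7000)

Δv = v₁−v₀ = (0.02480000, -0.00240000, -0.02160000)
F = m·Δv/dt = (3.1000, -0.3000, -2.7000)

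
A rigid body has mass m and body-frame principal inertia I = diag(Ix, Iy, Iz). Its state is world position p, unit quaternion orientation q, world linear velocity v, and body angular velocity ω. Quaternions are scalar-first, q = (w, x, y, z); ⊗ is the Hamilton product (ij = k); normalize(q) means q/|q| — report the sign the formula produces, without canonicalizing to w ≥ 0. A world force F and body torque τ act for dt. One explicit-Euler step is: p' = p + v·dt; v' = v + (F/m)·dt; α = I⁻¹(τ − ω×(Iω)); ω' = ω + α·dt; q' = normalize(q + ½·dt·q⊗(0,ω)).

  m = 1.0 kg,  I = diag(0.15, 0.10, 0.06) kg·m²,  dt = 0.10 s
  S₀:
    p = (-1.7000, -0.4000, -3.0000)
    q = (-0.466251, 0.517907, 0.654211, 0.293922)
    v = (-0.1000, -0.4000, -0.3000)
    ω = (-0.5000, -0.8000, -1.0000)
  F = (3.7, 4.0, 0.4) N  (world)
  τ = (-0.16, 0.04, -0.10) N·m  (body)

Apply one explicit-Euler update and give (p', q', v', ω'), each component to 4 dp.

precession coupling ω×(Iω) = (-0.0320, 0.0450, -0.0200)
(τ − ω×Iω)/I = (-0.8533, -0.0500, -1.3333)
new body rate ω' = (-0.5853, -0.8050, -1.1333)
2q̇ = q⊗(0,ω) = (1.0762443, -0.1859479, 0.7439468, 0.3790309)
q + ½dt·q⊗(0,ω), renormalized = (-0.4115, 0.5074, 0.6898, 0.3121)
p + v·dt = (-1.7100, -0.4400, -3.0300)
new velocity v' = (0.2700, 0.0000, -0.2600)

p' = (-1.7100, -0.4400, -3.0300)
q' = (-0.4115, 0.5074, 0.6898, 0.3121)
v' = (0.2700, 0.0000, -0.2600)
ω' = (-0.5853, -0.8050, -1.1333)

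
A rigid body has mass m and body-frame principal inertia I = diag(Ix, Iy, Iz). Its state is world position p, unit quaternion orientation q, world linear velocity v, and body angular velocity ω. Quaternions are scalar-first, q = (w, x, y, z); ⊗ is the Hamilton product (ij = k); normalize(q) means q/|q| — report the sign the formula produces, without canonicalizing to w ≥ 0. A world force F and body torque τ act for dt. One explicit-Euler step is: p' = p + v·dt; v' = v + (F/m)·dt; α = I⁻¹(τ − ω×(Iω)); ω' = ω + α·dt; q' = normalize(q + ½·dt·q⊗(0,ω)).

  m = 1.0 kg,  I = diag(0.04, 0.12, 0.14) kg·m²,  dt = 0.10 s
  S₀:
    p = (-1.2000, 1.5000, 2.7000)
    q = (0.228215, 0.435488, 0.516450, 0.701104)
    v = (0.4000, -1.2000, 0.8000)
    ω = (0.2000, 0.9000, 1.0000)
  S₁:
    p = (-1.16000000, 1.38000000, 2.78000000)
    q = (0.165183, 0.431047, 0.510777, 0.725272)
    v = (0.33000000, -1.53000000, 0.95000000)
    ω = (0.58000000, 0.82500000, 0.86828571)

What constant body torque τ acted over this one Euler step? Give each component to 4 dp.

τ = (0.1700, -0.1100, -0.1700)

rate change Δω = (0.38000000, -0.07500000, -0.13171429)
τ = I·(Δω/dt) + ω₀×(Iω₀) = (0.1700, -0.1100, -0.1700)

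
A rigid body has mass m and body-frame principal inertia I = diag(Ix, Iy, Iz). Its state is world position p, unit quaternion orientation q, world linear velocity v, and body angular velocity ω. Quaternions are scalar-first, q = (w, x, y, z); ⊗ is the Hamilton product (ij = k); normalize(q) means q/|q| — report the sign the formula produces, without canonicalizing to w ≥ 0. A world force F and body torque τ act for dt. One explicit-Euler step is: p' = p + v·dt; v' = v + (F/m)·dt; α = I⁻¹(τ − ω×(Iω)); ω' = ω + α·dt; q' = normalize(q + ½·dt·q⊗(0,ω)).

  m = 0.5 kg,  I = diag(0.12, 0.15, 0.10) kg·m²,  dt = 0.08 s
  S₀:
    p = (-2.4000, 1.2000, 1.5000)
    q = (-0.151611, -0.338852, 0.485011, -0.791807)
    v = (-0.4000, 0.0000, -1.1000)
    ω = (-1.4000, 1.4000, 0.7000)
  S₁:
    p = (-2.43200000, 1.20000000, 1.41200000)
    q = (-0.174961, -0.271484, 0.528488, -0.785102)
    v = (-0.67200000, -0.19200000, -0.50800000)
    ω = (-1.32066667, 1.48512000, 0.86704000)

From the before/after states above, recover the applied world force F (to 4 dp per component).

F = (-1.7000, -1.2000, 3.7000)

v₁ − v₀ = (-0.27200000, -0.19200000, 0.59200000)
F = m·Δv/dt = (-1.7000, -1.2000, 3.7000)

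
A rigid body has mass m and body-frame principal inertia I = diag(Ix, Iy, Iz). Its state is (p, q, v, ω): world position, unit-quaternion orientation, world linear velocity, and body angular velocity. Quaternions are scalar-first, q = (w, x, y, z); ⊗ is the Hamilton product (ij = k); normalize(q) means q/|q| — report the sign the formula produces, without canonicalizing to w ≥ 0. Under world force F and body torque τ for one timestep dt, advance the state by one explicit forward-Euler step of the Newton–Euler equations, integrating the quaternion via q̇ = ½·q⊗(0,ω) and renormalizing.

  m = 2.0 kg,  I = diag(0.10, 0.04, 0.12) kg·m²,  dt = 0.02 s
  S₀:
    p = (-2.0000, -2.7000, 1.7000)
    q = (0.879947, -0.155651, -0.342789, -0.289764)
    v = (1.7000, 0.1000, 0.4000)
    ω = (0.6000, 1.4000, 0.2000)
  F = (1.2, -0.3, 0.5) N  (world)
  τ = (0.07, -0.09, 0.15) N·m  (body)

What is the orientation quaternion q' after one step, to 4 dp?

q' = (0.8862, -0.1470, -0.3319, -0.2881)

q⊗(0,ω) = (0.6312480, 0.8650800, 1.0891976, 0.1637514)
updated quaternion q' = (0.8862, -0.1470, -0.3319, -0.2881)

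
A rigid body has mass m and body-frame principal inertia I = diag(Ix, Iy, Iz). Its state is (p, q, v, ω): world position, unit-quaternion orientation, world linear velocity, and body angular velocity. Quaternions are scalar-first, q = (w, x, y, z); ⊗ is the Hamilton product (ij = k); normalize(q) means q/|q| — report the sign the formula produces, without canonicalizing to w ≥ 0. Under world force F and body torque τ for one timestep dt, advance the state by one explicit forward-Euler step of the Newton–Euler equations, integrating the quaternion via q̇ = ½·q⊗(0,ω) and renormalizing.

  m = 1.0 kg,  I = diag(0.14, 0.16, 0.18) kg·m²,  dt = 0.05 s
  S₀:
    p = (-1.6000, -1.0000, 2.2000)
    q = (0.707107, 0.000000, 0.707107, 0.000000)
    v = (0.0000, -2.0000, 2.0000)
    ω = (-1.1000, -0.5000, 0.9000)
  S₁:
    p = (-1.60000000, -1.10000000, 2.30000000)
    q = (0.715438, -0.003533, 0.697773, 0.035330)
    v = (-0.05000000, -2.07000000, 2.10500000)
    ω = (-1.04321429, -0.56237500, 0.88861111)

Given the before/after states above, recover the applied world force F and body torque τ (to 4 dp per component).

ω₁ − ω₀ = (0.05678571, -0.06237500, -0.01138889)
precession coupling = (-0.0090, 0.0396, 0.0110)
applied torque τ = (0.1500, -0.1600, -0.0300)
Δv = v₁−v₀ = (-0.05000000, -0.07000000, 0.10500000)
F = m·Δv/dt = (-1.0000, -1.4000, 2.1000)

F = (-1.0000, -1.4000, 2.1000)
τ = (0.1500, -0.1600, -0.0300)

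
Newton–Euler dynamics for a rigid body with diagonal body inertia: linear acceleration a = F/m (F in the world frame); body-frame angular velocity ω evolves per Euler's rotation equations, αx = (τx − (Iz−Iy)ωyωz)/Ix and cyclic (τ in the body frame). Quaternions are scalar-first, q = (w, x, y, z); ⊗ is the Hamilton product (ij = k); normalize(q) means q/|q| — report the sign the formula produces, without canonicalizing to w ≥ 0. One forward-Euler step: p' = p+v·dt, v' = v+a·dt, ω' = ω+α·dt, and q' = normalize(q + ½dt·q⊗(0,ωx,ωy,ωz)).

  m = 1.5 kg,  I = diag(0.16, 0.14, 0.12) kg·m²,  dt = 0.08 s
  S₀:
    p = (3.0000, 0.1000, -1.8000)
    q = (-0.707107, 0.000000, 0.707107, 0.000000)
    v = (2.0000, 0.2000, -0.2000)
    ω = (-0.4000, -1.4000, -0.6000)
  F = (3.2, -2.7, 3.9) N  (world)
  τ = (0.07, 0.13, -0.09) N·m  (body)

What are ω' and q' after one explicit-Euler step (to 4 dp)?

ω×(Iω) gyroscopic = (-0.0168, 0.0096, -0.0112)
α = I⁻¹(τ − ω×Iω) = (0.5425, 0.8600, -0.6567)
new body rate ω' = (-0.3566, -1.3312, -0.6525)
q⊗(0,ω) = (0.9899498, -0.1414214, 0.9899498, 0.7071070)
q + ½dt·q⊗(0,ω), renormalized = (-0.6662, -0.0056, 0.7452, 0.0282)

ω' = (-0.3566, -1.3312, -0.6525)
q' = (-0.6662, -0.0056, 0.7452, 0.0282)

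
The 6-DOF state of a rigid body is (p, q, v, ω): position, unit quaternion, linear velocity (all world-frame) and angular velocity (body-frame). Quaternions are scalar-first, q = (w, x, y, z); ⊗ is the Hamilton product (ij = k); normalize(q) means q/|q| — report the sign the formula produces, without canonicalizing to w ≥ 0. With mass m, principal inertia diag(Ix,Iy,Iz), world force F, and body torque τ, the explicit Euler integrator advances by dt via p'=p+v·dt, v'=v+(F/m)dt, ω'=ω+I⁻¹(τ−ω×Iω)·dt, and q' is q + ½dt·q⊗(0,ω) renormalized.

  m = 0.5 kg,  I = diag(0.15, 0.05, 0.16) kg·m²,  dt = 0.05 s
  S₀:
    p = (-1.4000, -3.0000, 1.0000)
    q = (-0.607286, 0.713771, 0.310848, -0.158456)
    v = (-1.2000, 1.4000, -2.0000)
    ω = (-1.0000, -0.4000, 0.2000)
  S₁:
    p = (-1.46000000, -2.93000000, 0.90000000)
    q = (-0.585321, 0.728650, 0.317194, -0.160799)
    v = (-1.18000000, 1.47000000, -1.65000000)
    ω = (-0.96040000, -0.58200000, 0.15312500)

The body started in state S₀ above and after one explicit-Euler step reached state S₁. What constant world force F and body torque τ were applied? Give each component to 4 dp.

F = (0.2000, 0.7000, 3.5000)
τ = (0.1100, -0.1800, -0.1900)

v₁ − v₀ = (0.02000000, 0.07000000, 0.35000000)
applied force F = (0.2000, 0.7000, 3.5000)
rate change Δω = (0.03960000, -0.18200000, -0.04687500)
precession coupling = (-0.0088, 0.0020, -0.0400)
I·α + gyro = (0.1100, -0.1800, -0.1900)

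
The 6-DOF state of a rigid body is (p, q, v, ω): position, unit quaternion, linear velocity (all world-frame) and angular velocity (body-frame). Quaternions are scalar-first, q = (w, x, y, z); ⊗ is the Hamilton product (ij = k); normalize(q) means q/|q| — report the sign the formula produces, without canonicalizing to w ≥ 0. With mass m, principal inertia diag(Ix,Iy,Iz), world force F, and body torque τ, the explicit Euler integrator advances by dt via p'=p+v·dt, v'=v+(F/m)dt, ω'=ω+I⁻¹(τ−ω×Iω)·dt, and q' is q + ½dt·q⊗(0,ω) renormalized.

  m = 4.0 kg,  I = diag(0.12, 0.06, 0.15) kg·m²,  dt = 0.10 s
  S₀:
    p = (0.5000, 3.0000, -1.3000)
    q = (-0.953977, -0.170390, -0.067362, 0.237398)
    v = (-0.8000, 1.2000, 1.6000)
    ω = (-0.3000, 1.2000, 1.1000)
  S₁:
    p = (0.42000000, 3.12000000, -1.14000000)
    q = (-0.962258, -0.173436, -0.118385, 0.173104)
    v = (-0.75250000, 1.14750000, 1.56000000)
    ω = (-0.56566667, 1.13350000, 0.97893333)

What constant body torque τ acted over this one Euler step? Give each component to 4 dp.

τ = (-0.2000, -0.0300, -0.1600)

Δω = ω₁−ω₀ = (-0.26566667, -0.06650000, -0.12106667)
gyro term ω₀×Iω₀ = (0.1188, 0.0099, 0.0216)
I·α + gyro = (-0.2000, -0.0300, -0.1600)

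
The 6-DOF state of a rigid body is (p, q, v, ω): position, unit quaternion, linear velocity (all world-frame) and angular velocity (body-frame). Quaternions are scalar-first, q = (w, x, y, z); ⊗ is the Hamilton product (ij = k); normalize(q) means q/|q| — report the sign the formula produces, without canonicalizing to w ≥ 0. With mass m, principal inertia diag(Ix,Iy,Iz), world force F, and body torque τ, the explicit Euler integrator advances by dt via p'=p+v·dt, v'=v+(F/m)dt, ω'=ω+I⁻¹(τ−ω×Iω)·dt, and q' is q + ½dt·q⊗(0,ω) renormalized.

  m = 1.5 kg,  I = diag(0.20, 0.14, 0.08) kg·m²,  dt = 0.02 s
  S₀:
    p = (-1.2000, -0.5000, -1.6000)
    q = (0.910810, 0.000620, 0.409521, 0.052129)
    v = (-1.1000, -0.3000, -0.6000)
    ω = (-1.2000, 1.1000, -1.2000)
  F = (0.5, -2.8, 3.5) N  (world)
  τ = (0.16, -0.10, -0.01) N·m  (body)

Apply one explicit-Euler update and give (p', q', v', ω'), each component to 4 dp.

p' = (-1.2220, -0.5060, -1.6120)
q' = (0.9068, -0.0158, 0.4188, 0.0461)
v' = (-1.0933, -0.3373, -0.5533)
ω' = (-1.1919, 1.0610, -1.2223)

a = (0.3333, -1.8667, 2.3333)
p + v·dt = (-1.2220, -0.5060, -1.6120)
v' = v + a·dt = (-1.0933, -0.3373, -0.5533)
ω×(Iω) gyroscopic = (0.0792, 0.1728, 0.0792)
angular accel α = (0.4040, -1.9486, -1.1150)
new body rate ω' = (-1.1919, 1.0610, -1.2223)
q⊗(0,ω) = (-0.3871743, -1.6417391, 0.9400802, -0.6008648)
q + ½dt·q⊗(0,ω), renormalized = (0.9068, -0.0158, 0.4188, 0.0461)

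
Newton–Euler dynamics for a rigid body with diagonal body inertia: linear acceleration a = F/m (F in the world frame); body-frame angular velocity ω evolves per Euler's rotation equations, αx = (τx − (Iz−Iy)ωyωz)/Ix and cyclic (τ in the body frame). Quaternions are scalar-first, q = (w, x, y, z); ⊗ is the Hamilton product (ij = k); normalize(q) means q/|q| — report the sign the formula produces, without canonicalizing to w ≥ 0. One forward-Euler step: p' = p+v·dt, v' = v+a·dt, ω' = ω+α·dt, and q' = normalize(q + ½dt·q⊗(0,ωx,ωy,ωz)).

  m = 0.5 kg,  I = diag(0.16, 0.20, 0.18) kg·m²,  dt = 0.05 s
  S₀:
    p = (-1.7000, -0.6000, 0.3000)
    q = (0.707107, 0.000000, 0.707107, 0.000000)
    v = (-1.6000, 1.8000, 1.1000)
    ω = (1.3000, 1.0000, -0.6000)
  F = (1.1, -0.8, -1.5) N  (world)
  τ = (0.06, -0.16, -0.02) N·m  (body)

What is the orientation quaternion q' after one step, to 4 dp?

q' = (0.6888, 0.0124, 0.7241, -0.0336)

2q̇ = q⊗(0,ω) = (-0.7071070, 0.4949749, 0.7071070, -1.3435033)
q + ½dt·q⊗(0,ω), renormalized = (0.6888, 0.0124, 0.7241, -0.0336)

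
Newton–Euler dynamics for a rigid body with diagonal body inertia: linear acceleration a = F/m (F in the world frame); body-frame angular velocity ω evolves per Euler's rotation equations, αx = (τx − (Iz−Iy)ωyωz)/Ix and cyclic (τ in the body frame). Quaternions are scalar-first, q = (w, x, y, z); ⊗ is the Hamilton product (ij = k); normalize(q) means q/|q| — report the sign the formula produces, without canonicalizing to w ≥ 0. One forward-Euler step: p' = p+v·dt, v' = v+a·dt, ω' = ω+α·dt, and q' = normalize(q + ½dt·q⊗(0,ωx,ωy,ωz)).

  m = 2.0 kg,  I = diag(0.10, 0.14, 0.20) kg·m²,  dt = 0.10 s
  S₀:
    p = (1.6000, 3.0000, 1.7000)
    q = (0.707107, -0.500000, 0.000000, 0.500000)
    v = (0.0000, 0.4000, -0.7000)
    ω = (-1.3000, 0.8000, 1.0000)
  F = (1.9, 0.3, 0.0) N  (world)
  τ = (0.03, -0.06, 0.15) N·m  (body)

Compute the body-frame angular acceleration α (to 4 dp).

gyro term ω×Iω = (0.0480, 0.1300, -0.0416)
(τ − ω×Iω)/I = (-0.1800, -1.3571, 0.9580)

α = (-0.1800, -1.3571, 0.9580)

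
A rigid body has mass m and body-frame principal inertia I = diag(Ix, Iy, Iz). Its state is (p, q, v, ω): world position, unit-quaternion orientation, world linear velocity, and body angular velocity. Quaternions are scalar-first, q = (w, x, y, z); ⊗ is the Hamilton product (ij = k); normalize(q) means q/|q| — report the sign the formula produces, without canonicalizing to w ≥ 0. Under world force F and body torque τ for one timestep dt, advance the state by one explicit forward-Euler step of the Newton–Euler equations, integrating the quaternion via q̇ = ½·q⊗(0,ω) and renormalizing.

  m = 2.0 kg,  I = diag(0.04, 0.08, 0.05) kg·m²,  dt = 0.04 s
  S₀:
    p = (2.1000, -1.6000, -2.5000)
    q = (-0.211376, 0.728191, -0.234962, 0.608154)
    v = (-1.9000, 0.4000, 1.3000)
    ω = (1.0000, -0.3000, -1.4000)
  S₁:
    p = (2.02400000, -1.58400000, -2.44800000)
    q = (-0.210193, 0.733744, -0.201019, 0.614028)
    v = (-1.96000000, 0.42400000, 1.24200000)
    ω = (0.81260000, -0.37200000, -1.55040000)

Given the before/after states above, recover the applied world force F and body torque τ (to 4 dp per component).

F = (-3.0000, 1.2000, -2.9000)
τ = (-0.2000, -0.1300, -0.2000)

Δv = v₁−v₀ = (-0.06000000, 0.02400000, -0.05800000)
F = m·Δv/dt = (-3.0000, 1.2000, -2.9000)
Δω = ω₁−ω₀ = (-0.18740000, -0.07200000, -0.15040000)
ω₀×(Iω₀) = (-0.0126, 0.0140, -0.0120)
I·α + gyro = (-0.2000, -0.1300, -0.2000)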